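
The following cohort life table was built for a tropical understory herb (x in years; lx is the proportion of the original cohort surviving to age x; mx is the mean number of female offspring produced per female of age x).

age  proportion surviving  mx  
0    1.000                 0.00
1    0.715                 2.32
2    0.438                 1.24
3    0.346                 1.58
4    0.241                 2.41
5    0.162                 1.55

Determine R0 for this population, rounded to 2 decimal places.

3.58

lx·mx by age: 0, 1.6588, 0.54312, 0.54668, 0.58081, 0.2511
R0 = Σ lx·mx = 3.58051 → 3.58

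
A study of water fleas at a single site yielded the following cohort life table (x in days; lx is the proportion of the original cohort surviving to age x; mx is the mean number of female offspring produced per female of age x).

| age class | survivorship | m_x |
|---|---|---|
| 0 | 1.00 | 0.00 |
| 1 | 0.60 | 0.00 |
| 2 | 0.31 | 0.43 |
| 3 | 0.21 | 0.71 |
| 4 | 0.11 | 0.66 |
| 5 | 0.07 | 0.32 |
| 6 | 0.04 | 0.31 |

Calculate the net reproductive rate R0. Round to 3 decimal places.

0.390

lx·mx by age: 0, 0, 0.1333, 0.1491, 0.0726, 0.0224, 0.0124
R0 = Σ lx·mx = 0.3898 → 0.390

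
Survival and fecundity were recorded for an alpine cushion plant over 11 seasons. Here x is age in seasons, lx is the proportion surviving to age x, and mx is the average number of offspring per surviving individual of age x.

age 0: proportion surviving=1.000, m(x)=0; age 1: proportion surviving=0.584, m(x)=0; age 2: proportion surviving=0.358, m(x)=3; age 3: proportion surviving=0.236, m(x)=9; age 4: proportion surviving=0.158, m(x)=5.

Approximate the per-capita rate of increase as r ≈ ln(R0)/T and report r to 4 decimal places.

0.4723

R0 = Σ lx·mx = 0 + 0 + 1.074 + 2.124 + 0.79 = 3.988
Σ x·lx·mx = 11.68; T = 11.68/3.988 = 2.92879…
r ≈ ln(R0)/T = ln(3.988)/2.92879… = 0.472308… → 0.4723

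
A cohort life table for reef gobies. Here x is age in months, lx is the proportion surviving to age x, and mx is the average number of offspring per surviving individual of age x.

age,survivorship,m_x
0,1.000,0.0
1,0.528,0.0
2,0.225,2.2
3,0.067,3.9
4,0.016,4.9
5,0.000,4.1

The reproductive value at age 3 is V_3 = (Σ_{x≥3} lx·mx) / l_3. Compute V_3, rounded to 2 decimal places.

5.07

lx·mx for x ≥ 3: 0.2613, 0.0784, 0 → sum = 0.3397
V_3 = 0.3397 / l_3 = 0.3397 / 0.067 = 5.070149… → 5.07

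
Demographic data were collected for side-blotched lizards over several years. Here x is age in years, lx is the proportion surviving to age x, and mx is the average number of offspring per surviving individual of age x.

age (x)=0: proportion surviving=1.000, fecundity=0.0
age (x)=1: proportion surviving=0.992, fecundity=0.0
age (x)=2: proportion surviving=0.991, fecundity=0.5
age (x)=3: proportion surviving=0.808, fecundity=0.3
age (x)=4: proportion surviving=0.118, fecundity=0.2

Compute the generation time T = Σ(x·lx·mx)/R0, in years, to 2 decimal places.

lx·mx: 0, 0, 0.4955, 0.2424, 0.0236 → R0 = 0.7615
x·lx·mx: 0, 0, 0.991, 0.7272, 0.0944 → Σ = 1.8126
T = 1.8126 / 0.7615 = 2.380302… → 2.38

2.38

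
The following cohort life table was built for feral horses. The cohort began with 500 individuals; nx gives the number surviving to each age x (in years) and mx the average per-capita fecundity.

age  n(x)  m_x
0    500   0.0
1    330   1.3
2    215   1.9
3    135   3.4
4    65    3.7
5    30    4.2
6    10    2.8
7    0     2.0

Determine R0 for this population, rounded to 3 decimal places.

3.382

lx = nx/n0 = nx/500: 1, 0.66, 0.43, 0.27, 0.13, 0.06, 0.02, 0
lx·mx by age: 0, 0.858, 0.817, 0.918, 0.481, 0.252, 0.056, 0
R0 = Σ lx·mx = 3.382 → 3.382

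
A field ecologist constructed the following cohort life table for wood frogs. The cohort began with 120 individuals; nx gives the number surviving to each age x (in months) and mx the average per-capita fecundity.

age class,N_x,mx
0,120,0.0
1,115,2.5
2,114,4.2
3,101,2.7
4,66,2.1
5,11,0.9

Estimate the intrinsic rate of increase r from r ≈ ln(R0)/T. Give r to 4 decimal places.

1.0205

lx = nx/n0 = nx/120: 1, 0.95833…, 0.95, 0.84167…, 0.55, 0.09167…
R0 = Σ lx·mx = 0 + 2.39583… + 3.99 + 2.2725… + 1.155 + 0.0825… = 9.895833…
Σ x·lx·mx = 22.225833…; T = 22.225833…/9.895833… = 2.24598…
r ≈ ln(R0)/T = ln(9.895833…)/2.24598… = 1.020541… → 1.0205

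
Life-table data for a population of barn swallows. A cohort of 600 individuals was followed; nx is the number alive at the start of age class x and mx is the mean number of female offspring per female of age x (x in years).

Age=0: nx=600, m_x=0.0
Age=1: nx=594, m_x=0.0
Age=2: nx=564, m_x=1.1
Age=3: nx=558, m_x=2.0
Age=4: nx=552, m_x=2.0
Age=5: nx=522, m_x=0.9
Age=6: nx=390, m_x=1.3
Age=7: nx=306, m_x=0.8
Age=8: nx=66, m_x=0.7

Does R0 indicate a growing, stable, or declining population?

lx = nx/n0 = nx/600: 1, 0.99, 0.94, 0.93, 0.92, 0.87, 0.65, 0.51, 0.11
R0 = Σ lx·mx = 0 + 0 + 1.034 + 1.86 + 1.84 + 0.783 + 0.845 + 0.408 + 0.077 = 6.847
R0 > 1, so the population is growing.

growing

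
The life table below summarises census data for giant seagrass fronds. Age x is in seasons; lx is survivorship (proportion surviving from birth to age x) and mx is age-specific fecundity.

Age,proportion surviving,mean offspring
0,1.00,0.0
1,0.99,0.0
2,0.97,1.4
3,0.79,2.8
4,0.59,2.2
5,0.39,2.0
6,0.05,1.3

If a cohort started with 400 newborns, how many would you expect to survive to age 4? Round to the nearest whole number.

Expected survivors = N0 · l_4 = 400 × 0.59 = 236 → 236

236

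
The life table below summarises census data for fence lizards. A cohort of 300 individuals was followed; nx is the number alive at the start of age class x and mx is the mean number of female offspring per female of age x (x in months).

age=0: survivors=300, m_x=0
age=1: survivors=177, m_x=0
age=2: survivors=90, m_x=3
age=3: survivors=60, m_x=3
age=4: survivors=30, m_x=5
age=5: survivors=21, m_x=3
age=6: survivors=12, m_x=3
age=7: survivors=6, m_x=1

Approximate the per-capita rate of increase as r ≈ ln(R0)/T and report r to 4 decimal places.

0.2674

lx = nx/n0 = nx/300: 1, 0.59, 0.3, 0.2, 0.1, 0.07, 0.04, 0.02
R0 = Σ lx·mx = 0 + 0 + 0.9 + 0.6 + 0.5 + 0.21 + 0.12 + 0.02 = 2.35
Σ x·lx·mx = 7.51; T = 7.51/2.35 = 3.19574…
r ≈ ln(R0)/T = ln(2.35)/3.19574… = 0.26736… → 0.2674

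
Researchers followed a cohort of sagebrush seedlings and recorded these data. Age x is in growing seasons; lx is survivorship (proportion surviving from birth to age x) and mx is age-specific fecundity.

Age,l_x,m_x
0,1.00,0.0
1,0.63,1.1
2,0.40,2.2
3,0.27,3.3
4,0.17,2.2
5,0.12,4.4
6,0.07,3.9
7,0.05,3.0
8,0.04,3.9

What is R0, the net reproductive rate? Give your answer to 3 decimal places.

lx·mx by age: 0, 0.693, 0.88, 0.891, 0.374, 0.528, 0.273, 0.15, 0.156
R0 = Σ lx·mx = 3.945 → 3.945

3.945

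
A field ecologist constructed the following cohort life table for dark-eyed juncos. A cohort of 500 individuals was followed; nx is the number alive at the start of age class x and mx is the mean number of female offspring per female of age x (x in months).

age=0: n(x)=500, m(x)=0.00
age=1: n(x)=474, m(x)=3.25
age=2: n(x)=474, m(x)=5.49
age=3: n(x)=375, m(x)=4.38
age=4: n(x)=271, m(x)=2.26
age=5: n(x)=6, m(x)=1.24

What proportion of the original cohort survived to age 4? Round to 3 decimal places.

l_4 = n_4/n_0 = 271/500 = 0.542 → 0.542

0.542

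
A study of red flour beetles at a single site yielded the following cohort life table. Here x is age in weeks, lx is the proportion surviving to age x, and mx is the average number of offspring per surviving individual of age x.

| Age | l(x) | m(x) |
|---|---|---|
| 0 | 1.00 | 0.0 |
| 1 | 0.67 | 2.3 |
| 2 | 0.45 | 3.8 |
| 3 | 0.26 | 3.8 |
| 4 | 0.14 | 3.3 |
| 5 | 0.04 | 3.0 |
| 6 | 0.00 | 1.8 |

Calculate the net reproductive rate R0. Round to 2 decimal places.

lx·mx by age: 0, 1.541, 1.71, 0.988, 0.462, 0.12, 0
R0 = Σ lx·mx = 4.821 → 4.82

4.82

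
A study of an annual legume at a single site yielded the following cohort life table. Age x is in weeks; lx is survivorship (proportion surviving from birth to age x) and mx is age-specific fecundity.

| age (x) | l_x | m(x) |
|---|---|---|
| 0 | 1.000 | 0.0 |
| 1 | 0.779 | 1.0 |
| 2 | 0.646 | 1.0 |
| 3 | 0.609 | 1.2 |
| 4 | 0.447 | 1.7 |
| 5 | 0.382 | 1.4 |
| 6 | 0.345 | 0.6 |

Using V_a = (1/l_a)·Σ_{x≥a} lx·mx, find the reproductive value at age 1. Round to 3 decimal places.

4.695

lx·mx for x ≥ 1: 0.779, 0.646, 0.7308, 0.7599, 0.5348, 0.207 → sum = 3.6575
V_1 = 3.6575 / l_1 = 3.6575 / 0.779 = 4.695122… → 4.695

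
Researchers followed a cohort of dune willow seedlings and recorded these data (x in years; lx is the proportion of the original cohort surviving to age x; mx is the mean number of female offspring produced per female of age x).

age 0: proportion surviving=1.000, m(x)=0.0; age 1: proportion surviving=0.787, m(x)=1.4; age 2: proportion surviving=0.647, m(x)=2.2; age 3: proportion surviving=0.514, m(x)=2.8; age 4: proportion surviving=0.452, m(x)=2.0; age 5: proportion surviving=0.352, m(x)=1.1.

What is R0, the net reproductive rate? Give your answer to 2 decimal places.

5.26

lx·mx by age: 0, 1.1018, 1.4234, 1.4392, 0.904, 0.3872
R0 = Σ lx·mx = 5.2556 → 5.26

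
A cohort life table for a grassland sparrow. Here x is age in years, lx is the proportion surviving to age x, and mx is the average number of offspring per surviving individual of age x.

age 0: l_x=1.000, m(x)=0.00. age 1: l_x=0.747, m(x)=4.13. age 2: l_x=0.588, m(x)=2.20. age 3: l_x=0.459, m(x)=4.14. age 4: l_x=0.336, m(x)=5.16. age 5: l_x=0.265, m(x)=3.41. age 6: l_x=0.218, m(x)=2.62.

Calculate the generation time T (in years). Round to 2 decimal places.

2.77

lx·mx: 0, 3.08511, 1.2936, 1.90026, 1.73376, 0.90365, 0.57116 → R0 = 9.48754
x·lx·mx: 0, 3.08511, 2.5872, 5.70078, 6.93504, 4.51825, 3.42696 → Σ = 26.25334
T = 26.25334 / 9.48754 = 2.767139… → 2.77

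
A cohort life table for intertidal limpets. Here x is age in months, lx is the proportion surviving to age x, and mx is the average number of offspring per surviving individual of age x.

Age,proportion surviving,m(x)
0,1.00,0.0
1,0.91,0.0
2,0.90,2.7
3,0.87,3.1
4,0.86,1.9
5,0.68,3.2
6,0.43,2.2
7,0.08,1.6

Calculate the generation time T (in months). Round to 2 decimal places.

3.69

lx·mx: 0, 0, 2.43, 2.697, 1.634, 2.176, 0.946, 0.128 → R0 = 10.011
x·lx·mx: 0, 0, 4.86, 8.091, 6.536, 10.88, 5.676, 0.896 → Σ = 36.939
T = 36.939 / 10.011 = 3.689841… → 3.69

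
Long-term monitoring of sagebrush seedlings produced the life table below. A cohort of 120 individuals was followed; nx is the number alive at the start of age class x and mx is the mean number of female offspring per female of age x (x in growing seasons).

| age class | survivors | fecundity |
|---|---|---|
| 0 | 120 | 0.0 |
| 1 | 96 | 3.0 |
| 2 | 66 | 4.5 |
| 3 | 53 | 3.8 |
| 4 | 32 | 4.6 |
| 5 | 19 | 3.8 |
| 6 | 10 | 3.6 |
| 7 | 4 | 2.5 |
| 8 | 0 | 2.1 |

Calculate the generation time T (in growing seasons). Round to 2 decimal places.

2.59

lx = nx/n0 = nx/120: 1, 0.8, 0.55, 0.44167…, 0.26667…, 0.15833…, 0.08333…, 0.03333…, 0
lx·mx: 0, 2.4, 2.475, 1.678333…, 1.226667…, 0.601667…, 0.3…, 0.083333…, 0 → R0 = 8.765…
x·lx·mx: 0, 2.4, 4.95, 5.035…, 4.906667…, 3.008333…, 1.8…, 0.583333…, 0 → Σ = 22.683333…
T = 22.683333… / 8.765… = 2.587944… → 2.59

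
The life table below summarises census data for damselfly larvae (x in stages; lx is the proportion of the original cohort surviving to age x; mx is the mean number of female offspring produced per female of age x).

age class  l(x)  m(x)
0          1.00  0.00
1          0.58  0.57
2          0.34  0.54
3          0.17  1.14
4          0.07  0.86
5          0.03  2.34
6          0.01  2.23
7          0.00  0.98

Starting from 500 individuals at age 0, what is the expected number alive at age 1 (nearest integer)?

Expected survivors = N0 · l_1 = 500 × 0.58 = 290 → 290

290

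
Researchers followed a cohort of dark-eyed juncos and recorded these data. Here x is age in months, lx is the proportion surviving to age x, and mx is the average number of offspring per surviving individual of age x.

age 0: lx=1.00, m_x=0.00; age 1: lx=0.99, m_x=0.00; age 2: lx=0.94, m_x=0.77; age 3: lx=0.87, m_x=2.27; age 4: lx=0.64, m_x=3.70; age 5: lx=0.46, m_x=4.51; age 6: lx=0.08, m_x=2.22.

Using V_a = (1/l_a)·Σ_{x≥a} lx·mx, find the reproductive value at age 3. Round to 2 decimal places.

7.58

lx·mx for x ≥ 3: 1.9749, 2.368, 2.0746, 0.1776 → sum = 6.5951
V_3 = 6.5951 / l_3 = 6.5951 / 0.87 = 7.580575… → 7.58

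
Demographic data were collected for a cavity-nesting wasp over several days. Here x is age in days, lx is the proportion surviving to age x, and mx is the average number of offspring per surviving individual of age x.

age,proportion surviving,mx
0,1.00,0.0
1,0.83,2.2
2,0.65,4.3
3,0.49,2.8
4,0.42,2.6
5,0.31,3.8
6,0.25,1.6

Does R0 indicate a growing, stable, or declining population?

growing

R0 = Σ lx·mx = 0 + 1.826 + 2.795 + 1.372 + 1.092 + 1.178 + 0.4 = 8.663
R0 > 1, so the population is growing.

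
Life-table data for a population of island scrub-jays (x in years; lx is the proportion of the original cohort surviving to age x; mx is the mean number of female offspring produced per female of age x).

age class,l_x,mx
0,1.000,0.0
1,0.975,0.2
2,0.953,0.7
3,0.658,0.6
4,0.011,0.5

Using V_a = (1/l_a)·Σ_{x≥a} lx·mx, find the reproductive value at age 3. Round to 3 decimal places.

lx·mx for x ≥ 3: 0.3948, 0.0055 → sum = 0.4003
V_3 = 0.4003 / l_3 = 0.4003 / 0.658 = 0.608359… → 0.608

0.608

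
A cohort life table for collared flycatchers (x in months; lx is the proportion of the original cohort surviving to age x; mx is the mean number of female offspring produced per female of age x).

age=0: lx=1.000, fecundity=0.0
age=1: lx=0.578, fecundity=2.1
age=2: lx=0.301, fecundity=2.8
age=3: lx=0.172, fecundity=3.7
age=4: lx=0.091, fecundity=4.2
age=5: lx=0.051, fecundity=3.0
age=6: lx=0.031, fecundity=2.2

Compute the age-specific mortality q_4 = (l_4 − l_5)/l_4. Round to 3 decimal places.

q_4 = (l_4 − l_5) / l_4 = (0.091 − 0.051) / 0.091
     = 0.04 / 0.091 = 0.43956… → 0.440

0.440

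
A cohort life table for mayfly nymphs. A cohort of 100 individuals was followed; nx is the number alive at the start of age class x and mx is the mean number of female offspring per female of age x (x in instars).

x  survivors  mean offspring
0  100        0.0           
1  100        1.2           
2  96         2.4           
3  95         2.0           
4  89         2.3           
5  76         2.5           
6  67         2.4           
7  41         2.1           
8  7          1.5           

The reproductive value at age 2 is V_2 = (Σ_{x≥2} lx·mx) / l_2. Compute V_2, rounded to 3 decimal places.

11.172

lx = nx/n0 = nx/100: 1, 1, 0.96, 0.95, 0.89, 0.76, 0.67, 0.41, 0.07
lx·mx for x ≥ 2: 2.304, 1.9, 2.047, 1.9, 1.608, 0.861, 0.105 → sum = 10.725
V_2 = 10.725 / l_2 = 10.725 / 0.96 = 11.171875 → 11.172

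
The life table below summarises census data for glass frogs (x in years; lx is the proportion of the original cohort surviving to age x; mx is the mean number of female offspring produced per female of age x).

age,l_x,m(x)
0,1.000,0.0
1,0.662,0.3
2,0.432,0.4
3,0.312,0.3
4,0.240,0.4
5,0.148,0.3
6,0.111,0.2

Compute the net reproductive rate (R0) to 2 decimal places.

lx·mx by age: 0, 0.1986, 0.1728, 0.0936, 0.096, 0.0444, 0.0222
R0 = Σ lx·mx = 0.6276 → 0.63

0.63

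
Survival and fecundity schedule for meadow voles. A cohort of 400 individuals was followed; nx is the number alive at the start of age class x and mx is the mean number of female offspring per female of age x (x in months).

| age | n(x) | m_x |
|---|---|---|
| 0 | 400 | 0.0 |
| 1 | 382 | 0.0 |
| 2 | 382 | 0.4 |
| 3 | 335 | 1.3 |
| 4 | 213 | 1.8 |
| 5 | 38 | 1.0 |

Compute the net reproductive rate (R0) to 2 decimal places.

lx = nx/n0 = nx/400: 1, 0.955, 0.955, 0.8375, 0.5325, 0.095
lx·mx by age: 0, 0, 0.382, 1.08875, 0.9585, 0.095
R0 = Σ lx·mx = 2.52425 → 2.52

2.52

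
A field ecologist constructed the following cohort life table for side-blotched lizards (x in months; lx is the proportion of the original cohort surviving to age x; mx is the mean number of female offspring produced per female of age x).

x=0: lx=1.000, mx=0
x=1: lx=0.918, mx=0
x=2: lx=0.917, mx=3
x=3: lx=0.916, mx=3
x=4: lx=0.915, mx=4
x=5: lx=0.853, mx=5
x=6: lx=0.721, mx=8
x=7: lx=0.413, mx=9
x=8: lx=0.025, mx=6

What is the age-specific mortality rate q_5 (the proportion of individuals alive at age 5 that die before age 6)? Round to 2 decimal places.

q_5 = (l_5 − l_6) / l_5 = (0.853 − 0.721) / 0.853
     = 0.132 / 0.853 = 0.154748… → 0.15

0.15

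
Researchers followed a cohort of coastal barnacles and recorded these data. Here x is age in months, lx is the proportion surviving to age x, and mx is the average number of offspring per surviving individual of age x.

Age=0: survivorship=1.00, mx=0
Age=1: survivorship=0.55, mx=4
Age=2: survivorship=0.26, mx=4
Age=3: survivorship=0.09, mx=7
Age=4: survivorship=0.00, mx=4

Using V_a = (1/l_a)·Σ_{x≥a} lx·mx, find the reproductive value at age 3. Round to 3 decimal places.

lx·mx for x ≥ 3: 0.63, 0 → sum = 0.63
V_3 = 0.63 / l_3 = 0.63 / 0.09 = 7 → 7.000

7.000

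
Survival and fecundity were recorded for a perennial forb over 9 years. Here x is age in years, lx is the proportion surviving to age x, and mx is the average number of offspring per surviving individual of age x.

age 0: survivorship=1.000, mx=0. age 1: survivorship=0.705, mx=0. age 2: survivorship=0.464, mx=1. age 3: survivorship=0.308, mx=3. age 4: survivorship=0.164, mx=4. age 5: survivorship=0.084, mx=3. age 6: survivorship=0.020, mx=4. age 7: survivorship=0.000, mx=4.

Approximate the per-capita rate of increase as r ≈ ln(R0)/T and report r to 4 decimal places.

R0 = Σ lx·mx = 0 + 0 + 0.464 + 0.924 + 0.656 + 0.252 + 0.08 + 0 = 2.376
Σ x·lx·mx = 8.064; T = 8.064/2.376 = 3.39394…
r ≈ ln(R0)/T = ln(2.376)/3.39394… = 0.254989… → 0.2550

0.2550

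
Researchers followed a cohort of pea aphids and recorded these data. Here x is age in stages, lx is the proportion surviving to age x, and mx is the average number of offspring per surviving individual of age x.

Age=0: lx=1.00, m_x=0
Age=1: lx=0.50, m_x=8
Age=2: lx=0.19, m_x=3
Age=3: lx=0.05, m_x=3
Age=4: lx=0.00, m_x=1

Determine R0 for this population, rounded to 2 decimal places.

lx·mx by age: 0, 4, 0.57, 0.15, 0
R0 = Σ lx·mx = 4.72 → 4.72

4.72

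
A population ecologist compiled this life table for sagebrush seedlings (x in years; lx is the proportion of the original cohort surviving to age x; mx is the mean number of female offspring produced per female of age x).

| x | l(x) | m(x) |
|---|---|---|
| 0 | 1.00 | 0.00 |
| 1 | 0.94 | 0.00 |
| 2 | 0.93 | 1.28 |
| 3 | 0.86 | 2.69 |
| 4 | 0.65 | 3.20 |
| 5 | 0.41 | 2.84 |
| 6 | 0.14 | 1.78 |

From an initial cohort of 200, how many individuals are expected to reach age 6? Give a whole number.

28

Expected survivors = N0 · l_6 = 200 × 0.14 = 28 → 28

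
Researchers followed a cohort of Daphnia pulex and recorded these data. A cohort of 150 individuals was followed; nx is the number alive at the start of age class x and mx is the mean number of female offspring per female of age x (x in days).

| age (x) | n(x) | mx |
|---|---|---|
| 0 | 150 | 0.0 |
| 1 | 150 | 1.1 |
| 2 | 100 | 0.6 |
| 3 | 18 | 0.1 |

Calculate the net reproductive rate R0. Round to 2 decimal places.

1.51

lx = nx/n0 = nx/150: 1, 1, 0.66667…, 0.12
lx·mx by age: 0, 1.1, 0.4…, 0.012
R0 = Σ lx·mx = 1.512… → 1.51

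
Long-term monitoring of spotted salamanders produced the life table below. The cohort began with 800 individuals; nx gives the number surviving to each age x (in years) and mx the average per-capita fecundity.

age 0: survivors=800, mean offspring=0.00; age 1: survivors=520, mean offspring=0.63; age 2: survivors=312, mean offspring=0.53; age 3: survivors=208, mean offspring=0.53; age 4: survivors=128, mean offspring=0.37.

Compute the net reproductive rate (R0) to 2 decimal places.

0.81

lx = nx/n0 = nx/800: 1, 0.65, 0.39, 0.26, 0.16
lx·mx by age: 0, 0.4095, 0.2067, 0.1378, 0.0592
R0 = Σ lx·mx = 0.8132 → 0.81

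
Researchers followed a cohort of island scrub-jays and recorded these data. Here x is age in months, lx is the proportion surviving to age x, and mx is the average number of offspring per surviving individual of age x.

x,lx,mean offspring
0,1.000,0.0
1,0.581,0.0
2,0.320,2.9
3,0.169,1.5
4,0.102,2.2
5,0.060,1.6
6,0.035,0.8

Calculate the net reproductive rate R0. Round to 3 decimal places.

lx·mx by age: 0, 0, 0.928, 0.2535, 0.2244, 0.096, 0.028
R0 = Σ lx·mx = 1.5299 → 1.530

1.530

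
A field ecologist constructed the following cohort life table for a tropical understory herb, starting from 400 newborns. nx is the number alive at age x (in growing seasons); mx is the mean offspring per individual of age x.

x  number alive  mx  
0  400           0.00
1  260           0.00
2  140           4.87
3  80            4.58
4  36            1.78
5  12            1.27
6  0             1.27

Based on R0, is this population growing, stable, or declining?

lx = nx/n0 = nx/400: 1, 0.65, 0.35, 0.2, 0.09, 0.03, 0
R0 = Σ lx·mx = 0 + 0 + 1.7045 + 0.916 + 0.1602 + 0.0381 + 0 = 2.8188
R0 > 1, so the population is growing.

growing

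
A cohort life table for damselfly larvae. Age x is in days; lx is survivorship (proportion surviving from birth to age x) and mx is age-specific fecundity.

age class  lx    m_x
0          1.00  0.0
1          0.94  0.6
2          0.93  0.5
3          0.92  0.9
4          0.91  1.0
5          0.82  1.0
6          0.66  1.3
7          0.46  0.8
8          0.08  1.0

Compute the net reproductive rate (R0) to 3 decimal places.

4.893

lx·mx by age: 0, 0.564, 0.465, 0.828, 0.91, 0.82, 0.858, 0.368, 0.08
R0 = Σ lx·mx = 4.893 → 4.893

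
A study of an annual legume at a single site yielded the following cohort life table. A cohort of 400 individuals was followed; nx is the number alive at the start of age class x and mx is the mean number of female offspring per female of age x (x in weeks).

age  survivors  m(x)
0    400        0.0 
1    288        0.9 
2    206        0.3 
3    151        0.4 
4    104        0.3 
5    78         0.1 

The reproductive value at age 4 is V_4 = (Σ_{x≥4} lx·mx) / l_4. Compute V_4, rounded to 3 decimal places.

0.375

lx = nx/n0 = nx/400: 1, 0.72, 0.515, 0.3775, 0.26, 0.195
lx·mx for x ≥ 4: 0.078, 0.0195 → sum = 0.0975
V_4 = 0.0975 / l_4 = 0.0975 / 0.26 = 0.375 → 0.375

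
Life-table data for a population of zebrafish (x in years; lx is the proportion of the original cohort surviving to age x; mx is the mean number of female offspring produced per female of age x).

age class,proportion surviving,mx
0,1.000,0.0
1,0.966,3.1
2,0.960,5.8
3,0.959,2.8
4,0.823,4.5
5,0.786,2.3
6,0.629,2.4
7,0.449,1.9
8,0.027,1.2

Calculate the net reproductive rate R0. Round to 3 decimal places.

19.154

lx·mx by age: 0, 2.9946, 5.568, 2.6852, 3.7035, 1.8078, 1.5096, 0.8531, 0.0324
R0 = Σ lx·mx = 19.1542 → 19.154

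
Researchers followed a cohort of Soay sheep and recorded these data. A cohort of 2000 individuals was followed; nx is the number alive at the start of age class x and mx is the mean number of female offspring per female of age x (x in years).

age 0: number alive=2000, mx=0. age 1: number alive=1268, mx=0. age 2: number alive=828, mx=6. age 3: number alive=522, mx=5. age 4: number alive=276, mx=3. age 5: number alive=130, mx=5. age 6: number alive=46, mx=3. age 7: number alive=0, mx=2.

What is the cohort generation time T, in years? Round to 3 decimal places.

2.736

lx = nx/n0 = nx/2000: 1, 0.634, 0.414, 0.261, 0.138, 0.065, 0.023, 0
lx·mx: 0, 0, 2.484, 1.305, 0.414, 0.325, 0.069, 0 → R0 = 4.597
x·lx·mx: 0, 0, 4.968, 3.915, 1.656, 1.625, 0.414, 0 → Σ = 12.578
T = 12.578 / 4.597 = 2.736132… → 2.736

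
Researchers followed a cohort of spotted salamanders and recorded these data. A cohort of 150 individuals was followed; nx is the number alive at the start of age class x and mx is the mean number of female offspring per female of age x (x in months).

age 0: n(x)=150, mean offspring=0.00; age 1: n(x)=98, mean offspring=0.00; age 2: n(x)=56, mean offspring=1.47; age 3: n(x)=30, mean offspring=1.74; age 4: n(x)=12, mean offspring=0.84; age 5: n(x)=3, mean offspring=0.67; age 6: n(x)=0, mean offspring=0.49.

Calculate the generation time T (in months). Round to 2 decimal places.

lx = nx/n0 = nx/150: 1, 0.65333…, 0.37333…, 0.2, 0.08, 0.02, 0
lx·mx: 0, 0, 0.5488…, 0.348, 0.0672, 0.0134, 0 → R0 = 0.9774…
x·lx·mx: 0, 0, 1.0976…, 1.044, 0.2688, 0.067, 0 → Σ = 2.4774…
T = 2.4774… / 0.9774… = 2.534684… → 2.53

2.53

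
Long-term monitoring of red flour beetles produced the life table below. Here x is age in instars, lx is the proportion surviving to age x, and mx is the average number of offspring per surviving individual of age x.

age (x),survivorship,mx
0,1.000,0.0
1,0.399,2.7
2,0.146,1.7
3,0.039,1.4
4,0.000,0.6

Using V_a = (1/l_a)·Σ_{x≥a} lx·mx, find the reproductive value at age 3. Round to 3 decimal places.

1.400

lx·mx for x ≥ 3: 0.0546, 0 → sum = 0.0546
V_3 = 0.0546 / l_3 = 0.0546 / 0.039 = 1.4 → 1.400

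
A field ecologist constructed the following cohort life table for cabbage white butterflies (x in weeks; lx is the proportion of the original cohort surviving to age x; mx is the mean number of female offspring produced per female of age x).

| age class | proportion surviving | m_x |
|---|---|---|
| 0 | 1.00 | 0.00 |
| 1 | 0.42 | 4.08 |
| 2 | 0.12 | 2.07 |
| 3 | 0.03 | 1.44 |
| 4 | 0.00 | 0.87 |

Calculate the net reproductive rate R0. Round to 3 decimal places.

lx·mx by age: 0, 1.7136, 0.2484, 0.0432, 0
R0 = Σ lx·mx = 2.0052 → 2.005

2.005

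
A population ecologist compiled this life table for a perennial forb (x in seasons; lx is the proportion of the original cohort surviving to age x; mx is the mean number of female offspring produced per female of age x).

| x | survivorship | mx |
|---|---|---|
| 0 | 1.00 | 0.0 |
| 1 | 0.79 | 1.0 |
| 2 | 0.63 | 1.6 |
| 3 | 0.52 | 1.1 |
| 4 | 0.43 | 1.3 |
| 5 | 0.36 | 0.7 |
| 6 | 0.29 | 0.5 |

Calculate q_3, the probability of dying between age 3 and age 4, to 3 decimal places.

0.173

q_3 = (l_3 − l_4) / l_3 = (0.52 − 0.43) / 0.52
     = 0.09 / 0.52 = 0.173077… → 0.173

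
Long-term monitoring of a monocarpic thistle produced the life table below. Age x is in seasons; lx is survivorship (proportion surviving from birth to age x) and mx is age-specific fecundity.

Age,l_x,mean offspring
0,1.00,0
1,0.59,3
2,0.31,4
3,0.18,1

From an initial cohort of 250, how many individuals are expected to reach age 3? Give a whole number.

45

Expected survivors = N0 · l_3 = 250 × 0.18 = 45 → 45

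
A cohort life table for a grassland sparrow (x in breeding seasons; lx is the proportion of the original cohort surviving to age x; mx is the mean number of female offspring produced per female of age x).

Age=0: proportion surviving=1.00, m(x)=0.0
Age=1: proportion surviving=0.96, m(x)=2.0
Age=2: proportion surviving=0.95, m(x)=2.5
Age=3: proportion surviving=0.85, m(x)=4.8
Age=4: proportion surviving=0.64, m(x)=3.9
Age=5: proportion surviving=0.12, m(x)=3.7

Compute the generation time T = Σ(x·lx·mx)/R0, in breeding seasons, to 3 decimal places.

2.750

lx·mx: 0, 1.92, 2.375, 4.08, 2.496, 0.444 → R0 = 11.315
x·lx·mx: 0, 1.92, 4.75, 12.24, 9.984, 2.22 → Σ = 31.114
T = 31.114 / 11.315 = 2.749801… → 2.750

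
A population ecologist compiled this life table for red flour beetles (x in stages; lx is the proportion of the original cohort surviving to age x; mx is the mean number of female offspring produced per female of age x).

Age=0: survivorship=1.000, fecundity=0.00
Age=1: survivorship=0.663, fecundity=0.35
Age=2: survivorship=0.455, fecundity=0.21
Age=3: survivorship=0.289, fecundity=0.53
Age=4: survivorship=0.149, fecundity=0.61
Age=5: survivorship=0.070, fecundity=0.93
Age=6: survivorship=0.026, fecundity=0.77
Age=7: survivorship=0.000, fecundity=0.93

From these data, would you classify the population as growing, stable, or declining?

declining

R0 = Σ lx·mx = 0 + 0.23205 + 0.09555 + 0.15317 + 0.09089 + 0.0651 + 0.02002 + 0 = 0.65678
R0 < 1, so the population is declining.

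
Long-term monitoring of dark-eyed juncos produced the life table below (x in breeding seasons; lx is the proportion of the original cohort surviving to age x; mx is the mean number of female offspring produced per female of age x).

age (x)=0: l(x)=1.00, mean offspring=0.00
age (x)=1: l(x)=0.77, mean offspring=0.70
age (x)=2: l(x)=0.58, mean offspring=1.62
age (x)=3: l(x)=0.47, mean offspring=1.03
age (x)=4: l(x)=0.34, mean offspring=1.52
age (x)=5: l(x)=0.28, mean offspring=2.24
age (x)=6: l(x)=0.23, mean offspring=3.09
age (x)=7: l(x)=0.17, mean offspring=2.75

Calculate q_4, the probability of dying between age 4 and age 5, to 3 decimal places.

0.176

q_4 = (l_4 − l_5) / l_4 = (0.34 − 0.28) / 0.34
     = 0.06 / 0.34 = 0.176471… → 0.176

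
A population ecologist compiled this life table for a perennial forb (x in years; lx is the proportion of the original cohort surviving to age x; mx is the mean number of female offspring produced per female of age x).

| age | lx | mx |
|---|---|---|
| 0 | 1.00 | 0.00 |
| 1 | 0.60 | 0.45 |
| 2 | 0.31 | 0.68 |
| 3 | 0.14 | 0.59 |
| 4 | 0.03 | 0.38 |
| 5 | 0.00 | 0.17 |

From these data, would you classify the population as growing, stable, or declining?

declining

R0 = Σ lx·mx = 0 + 0.27 + 0.2108 + 0.0826 + 0.0114 + 0 = 0.5748
R0 < 1, so the population is declining.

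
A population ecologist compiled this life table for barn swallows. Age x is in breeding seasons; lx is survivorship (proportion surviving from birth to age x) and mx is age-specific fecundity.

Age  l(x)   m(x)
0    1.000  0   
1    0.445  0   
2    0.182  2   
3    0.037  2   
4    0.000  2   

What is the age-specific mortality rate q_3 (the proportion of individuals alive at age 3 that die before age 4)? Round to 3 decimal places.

q_3 = (l_3 − l_4) / l_3 = (0.037 − 0) / 0.037
     = 0.037 / 0.037 = 1 → 1.000

1.000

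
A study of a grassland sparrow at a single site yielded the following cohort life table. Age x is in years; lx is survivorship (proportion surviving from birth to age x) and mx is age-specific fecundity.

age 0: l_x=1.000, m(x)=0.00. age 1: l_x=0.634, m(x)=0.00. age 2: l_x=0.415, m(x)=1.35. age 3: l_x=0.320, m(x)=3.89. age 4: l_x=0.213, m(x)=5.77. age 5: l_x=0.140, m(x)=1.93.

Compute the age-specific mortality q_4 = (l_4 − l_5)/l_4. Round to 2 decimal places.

q_4 = (l_4 − l_5) / l_4 = (0.213 − 0.14) / 0.213
     = 0.073 / 0.213 = 0.342723… → 0.34

0.34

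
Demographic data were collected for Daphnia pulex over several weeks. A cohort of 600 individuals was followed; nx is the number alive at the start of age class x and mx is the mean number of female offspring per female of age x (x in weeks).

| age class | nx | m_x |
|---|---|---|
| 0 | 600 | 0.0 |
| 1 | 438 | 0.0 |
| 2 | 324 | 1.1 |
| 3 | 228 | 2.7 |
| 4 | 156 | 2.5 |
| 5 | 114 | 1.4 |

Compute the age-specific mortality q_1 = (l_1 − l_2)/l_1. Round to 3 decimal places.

lx = nx/n0 = nx/600: 1, 0.73, 0.54, 0.38, 0.26, 0.19
q_1 = (l_1 − l_2) / l_1 = (0.73 − 0.54) / 0.73
     = 0.19 / 0.73 = 0.260274… → 0.260

0.260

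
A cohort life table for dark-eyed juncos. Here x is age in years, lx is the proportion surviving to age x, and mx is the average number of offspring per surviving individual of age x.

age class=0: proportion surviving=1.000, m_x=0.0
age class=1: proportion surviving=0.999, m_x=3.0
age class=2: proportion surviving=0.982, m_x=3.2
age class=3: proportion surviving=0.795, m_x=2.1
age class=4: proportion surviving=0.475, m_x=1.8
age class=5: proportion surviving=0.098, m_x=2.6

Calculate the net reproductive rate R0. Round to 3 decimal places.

8.919

lx·mx by age: 0, 2.997, 3.1424, 1.6695, 0.855, 0.2548
R0 = Σ lx·mx = 8.9187 → 8.919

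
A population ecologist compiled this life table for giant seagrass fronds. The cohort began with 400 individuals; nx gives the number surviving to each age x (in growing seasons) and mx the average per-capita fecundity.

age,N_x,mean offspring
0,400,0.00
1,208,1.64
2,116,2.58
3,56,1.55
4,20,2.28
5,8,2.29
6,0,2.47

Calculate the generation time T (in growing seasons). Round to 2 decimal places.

lx = nx/n0 = nx/400: 1, 0.52, 0.29, 0.14, 0.05, 0.02, 0
lx·mx: 0, 0.8528, 0.7482, 0.217, 0.114, 0.0458, 0 → R0 = 1.9778
x·lx·mx: 0, 0.8528, 1.4964, 0.651, 0.456, 0.229, 0 → Σ = 3.6852
T = 3.6852 / 1.9778 = 1.863282… → 1.86

1.86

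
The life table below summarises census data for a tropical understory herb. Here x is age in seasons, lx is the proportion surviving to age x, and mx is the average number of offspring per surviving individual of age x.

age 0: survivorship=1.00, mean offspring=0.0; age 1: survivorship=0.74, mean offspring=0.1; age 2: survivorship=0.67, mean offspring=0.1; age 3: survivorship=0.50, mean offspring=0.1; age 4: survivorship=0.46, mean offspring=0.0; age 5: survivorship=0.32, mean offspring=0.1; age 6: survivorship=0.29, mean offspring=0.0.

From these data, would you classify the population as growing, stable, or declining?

declining

R0 = Σ lx·mx = 0 + 0.074 + 0.067 + 0.05 + 0 + 0.032 + 0 = 0.223
R0 < 1, so the population is declining.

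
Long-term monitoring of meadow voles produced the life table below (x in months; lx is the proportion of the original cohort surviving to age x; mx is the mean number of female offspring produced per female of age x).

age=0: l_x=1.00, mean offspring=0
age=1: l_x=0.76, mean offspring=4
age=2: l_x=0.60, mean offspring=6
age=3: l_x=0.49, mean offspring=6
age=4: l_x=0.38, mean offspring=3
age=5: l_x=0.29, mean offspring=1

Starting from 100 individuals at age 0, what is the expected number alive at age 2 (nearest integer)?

Expected survivors = N0 · l_2 = 100 × 0.60 = 60 → 60

60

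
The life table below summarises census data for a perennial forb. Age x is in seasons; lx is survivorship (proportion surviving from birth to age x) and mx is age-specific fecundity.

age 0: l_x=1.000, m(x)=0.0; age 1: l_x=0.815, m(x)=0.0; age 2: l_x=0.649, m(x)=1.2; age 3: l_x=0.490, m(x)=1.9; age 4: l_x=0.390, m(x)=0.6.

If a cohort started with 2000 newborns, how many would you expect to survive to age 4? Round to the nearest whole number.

780

Expected survivors = N0 · l_4 = 2000 × 0.390 = 780 → 780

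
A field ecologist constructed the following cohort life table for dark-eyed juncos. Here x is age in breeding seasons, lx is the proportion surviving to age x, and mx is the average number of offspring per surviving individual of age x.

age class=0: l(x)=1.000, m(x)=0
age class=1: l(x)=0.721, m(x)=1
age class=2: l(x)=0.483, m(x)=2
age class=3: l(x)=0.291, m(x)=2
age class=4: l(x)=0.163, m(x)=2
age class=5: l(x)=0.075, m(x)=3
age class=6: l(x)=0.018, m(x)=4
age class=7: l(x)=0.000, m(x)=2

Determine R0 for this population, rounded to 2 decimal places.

lx·mx by age: 0, 0.721, 0.966, 0.582, 0.326, 0.225, 0.072, 0
R0 = Σ lx·mx = 2.892 → 2.89

2.89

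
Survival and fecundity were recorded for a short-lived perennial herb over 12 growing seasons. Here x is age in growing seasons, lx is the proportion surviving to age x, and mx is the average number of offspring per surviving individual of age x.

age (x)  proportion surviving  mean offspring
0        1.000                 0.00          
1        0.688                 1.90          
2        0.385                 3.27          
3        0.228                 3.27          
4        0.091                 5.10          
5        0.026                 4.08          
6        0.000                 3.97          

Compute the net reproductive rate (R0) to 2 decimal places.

3.88

lx·mx by age: 0, 1.3072, 1.25895, 0.74556, 0.4641, 0.10608, 0
R0 = Σ lx·mx = 3.88189 → 3.88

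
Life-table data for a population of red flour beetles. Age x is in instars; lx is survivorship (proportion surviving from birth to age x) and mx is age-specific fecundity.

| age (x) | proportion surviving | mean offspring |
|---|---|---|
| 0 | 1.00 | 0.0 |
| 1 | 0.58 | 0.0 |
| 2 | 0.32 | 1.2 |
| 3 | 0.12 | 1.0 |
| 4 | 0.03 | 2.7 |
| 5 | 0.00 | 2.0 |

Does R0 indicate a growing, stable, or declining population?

R0 = Σ lx·mx = 0 + 0 + 0.384 + 0.12 + 0.081 + 0 = 0.585
R0 < 1, so the population is declining.

declining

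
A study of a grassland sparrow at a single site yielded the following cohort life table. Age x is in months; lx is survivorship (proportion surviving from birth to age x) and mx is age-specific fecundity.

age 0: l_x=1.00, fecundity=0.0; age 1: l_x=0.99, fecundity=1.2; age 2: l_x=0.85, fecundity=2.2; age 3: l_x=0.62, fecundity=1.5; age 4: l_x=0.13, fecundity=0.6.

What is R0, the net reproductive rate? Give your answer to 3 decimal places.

4.066

lx·mx by age: 0, 1.188, 1.87, 0.93, 0.078
R0 = Σ lx·mx = 4.066 → 4.066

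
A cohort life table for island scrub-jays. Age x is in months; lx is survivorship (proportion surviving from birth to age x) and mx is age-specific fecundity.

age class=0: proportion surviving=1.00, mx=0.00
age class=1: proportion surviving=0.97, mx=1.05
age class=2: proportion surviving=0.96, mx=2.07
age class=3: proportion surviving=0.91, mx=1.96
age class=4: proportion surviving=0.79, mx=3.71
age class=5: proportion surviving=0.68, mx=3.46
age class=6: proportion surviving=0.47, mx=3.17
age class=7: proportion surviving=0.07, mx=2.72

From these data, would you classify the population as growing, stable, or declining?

R0 = Σ lx·mx = 0 + 1.0185 + 1.9872 + 1.7836 + 2.9309 + 2.3528 + 1.4899 + 0.1904 = 11.7533
R0 > 1, so the population is growing.

growing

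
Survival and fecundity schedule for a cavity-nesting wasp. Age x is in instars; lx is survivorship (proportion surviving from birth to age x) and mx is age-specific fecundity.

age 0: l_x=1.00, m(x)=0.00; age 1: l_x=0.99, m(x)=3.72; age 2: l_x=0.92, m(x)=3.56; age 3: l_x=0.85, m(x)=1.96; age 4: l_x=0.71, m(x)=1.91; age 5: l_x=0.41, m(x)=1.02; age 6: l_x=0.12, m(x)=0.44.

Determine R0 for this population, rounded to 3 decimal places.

10.451

lx·mx by age: 0, 3.6828, 3.2752, 1.666, 1.3561, 0.4182, 0.0528
R0 = Σ lx·mx = 10.4511 → 10.451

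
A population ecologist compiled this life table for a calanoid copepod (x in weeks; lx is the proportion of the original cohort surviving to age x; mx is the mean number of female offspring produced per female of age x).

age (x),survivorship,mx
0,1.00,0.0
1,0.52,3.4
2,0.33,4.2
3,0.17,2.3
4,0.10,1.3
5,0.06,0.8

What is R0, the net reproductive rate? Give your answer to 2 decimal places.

3.72

lx·mx by age: 0, 1.768, 1.386, 0.391, 0.13, 0.048
R0 = Σ lx·mx = 3.723 → 3.72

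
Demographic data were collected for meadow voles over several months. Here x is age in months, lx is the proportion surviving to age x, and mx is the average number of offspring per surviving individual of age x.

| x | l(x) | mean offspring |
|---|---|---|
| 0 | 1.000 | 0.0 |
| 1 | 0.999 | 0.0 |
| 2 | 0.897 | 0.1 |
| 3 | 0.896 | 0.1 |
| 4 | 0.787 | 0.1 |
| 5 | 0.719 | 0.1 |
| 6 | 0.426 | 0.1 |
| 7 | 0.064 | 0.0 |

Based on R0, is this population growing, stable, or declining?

R0 = Σ lx·mx = 0 + 0 + 0.0897 + 0.0896 + 0.0787 + 0.0719 + 0.0426 + 0 = 0.3725
R0 < 1, so the population is declining.

declining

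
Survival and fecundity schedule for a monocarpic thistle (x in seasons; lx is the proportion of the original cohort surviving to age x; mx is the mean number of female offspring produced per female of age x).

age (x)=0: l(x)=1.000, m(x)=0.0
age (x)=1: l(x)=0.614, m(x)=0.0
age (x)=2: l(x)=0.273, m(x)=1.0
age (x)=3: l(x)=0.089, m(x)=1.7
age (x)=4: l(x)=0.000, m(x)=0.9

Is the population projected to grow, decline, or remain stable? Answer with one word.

declining

R0 = Σ lx·mx = 0 + 0 + 0.273 + 0.1513 + 0 = 0.4243
R0 < 1, so the population is declining.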